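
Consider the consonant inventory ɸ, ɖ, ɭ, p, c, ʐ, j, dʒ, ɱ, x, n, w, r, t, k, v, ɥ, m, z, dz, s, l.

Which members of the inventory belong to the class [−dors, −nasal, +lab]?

ɸ, p, v

Eliminate segments failing any feature: /ɖ, ɭ, ʐ, dʒ, r, t, z, dz, s, l/ are [−labial]; /c, j, x, w, k, ɥ/ are [+dorsal]; /ɱ, n, m/ are [+nasal]. The remaining /ɸ, p, v/ satisfy [−dorsal], [−nasal], [+labial].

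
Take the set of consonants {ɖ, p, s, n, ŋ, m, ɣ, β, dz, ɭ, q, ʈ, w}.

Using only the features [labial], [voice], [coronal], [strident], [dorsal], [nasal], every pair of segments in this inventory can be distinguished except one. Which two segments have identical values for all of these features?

ɭ, ɖ

Both /ɭ/ and /ɖ/ are [-labial], [+voice], [+coronal], [-strident], [-dorsal], [-nasal]. Since the list omits [sonorant] and [lateral] — which do distinguish the retroflex lateral approximant from the voiced retroflex stop — this pair collapses; all other pairs remain distinct.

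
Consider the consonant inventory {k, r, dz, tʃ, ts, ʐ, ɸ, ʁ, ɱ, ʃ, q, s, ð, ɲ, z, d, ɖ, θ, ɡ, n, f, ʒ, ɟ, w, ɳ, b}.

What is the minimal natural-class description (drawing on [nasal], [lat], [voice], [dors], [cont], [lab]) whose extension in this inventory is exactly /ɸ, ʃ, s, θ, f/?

[−voice, +cont]

/ɸ, ʃ, s, θ, f/ are all [−voice], [+continuant], and no other segment in the inventory matches both values. Dropping any one of them over-generates: [+continuant] alone would also admit /r, ʐ, ʁ, ð, …/; [−voice] alone would also admit /k, tʃ, ts, q/. No other single listed feature picks out exactly this set either, so fewer than two features will not do.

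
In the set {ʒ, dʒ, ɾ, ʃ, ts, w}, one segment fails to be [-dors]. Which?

w

Every segment except /w/ is [-dorsal]. /w/ (labial-velar glide) is [+dorsal], so it is the exception.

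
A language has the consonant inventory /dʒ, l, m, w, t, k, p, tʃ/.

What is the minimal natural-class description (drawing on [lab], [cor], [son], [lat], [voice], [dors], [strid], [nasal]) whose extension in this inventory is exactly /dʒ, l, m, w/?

[+voice]

/dʒ, l, m, w/ are exactly the [+voice] segments in the inventory, so a single feature suffices.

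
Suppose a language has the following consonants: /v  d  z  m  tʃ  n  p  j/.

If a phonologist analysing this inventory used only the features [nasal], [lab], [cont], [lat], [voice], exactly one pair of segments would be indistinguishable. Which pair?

On the given features, /j/ and /z/ have an identical profile: [-nasal], [-labial], [+continuant], [-lateral], [+voice]. No other two segments in the inventory coincide on all 5 features. (They do differ in [sonorant], [strident] and [dorsal], which are not among the given features.)

j, z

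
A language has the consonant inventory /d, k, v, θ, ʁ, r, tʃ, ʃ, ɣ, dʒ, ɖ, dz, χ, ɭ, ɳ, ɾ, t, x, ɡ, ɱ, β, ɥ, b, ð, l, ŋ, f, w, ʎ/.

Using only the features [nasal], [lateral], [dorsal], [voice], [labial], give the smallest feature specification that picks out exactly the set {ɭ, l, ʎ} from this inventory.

/ɭ, l, ʎ/ are exactly the [+lateral] segments in the inventory, so a single feature suffices.

[+lateral]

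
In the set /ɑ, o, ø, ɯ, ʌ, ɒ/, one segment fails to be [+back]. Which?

Every segment except /ø/ is [+back]. /ø/ (mid front rounded tense vowel) is [-back], so it is the exception.

ø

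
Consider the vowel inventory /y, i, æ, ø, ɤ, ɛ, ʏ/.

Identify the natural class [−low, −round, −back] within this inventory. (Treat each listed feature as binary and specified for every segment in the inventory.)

Eliminate segments failing any feature: /y, ø, ʏ/ are [+round]; /æ/ is [+low]; /ɤ/ is [+back]. The remaining /i, ɛ/ satisfy [−low], [−round], [−back].

i, ɛ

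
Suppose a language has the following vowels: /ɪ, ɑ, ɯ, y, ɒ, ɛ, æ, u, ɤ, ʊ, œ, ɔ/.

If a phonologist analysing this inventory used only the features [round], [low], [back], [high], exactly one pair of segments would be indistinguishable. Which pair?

ʊ, u

Both /ʊ/ and /u/ are [+round], [-low], [+back], [+high]. Since the list omits [tense] — which does distinguish the high back rounded lax vowel from the high back rounded tense vowel — this pair collapses; all other pairs remain distinct.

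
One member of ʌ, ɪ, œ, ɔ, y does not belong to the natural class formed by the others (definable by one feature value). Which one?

The remaining segments after removing /y/ share [−tense]; /y/ (high front rounded tense vowel) is [+tense]. For every other candidate removal, the leftover set fails to share any single feature value that the removed segment lacks.

y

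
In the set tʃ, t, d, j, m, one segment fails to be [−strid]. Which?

tʃ

Every segment except /tʃ/ is [−strident]. /tʃ/ (voiceless postalveolar affricate) is [+strident], so it is the exception.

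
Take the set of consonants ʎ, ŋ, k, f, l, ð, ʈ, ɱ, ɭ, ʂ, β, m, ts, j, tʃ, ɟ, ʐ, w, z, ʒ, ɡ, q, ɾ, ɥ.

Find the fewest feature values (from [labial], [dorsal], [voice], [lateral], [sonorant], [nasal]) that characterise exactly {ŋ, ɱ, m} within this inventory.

[+nasal]

/ŋ, ɱ, m/ are exactly the [+nasal] segments in the inventory, so a single feature suffices.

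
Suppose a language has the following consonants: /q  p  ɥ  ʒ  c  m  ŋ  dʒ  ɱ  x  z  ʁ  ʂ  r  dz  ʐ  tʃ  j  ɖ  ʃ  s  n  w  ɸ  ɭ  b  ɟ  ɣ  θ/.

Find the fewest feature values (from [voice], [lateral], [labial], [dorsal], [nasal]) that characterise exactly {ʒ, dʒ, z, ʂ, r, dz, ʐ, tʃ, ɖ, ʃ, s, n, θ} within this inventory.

The class [-lateral], [-labial], [-dorsal] has exactly /ʒ, dʒ, z, ʂ, r, dz, ʐ, tʃ, ɖ, ʃ, s, n, θ/ as its extension in this inventory. No smaller conjunction from the listed features achieves this: [-labial, -dorsal] alone would also admit /ɭ/; [-lateral, -dorsal] alone would also admit /p, m, ɱ, ɸ, …/; [-lateral, -labial] alone would also admit /q, c, ŋ, x, …/; and checking the remaining two-feature bundles turns up none with this extension.

[-lateral, -labial, -dorsal]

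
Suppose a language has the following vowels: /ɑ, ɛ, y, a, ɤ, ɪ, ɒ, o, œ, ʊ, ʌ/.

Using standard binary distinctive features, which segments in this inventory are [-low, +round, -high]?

o, œ

Eliminate segments failing any feature: /ɑ, a, ɒ/ are [+low]; /ɛ, ɤ, ɪ, ʌ/ are [-round]; /y, ʊ/ are [+high]. The remaining /o, œ/ satisfy [-low], [+round], [-high].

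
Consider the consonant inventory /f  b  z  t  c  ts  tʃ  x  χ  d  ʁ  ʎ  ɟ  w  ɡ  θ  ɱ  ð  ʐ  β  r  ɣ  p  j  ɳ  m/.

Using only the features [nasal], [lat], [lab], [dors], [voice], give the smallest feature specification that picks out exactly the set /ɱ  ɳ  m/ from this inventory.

The target set is precisely the extension of [+nasal] in this inventory.

[+nasal]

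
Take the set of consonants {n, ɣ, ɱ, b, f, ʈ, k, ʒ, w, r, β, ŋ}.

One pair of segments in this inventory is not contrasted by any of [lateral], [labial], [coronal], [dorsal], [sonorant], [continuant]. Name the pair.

/β/ (voiced bilabial fricative) and /f/ (voiceless labiodental fricative) are both [−lateral], [+labial], [−coronal], [−dorsal], [−sonorant], [+continuant], so none of the listed features separates them. (They do differ in [voice], which is not among the given features.) Every other pair in the inventory differs on at least one listed feature.

β, f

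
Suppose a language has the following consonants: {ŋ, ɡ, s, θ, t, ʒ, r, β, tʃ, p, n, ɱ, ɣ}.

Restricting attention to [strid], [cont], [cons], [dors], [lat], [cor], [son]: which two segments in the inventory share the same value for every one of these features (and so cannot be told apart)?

s, ʒ

On the given features, /s/ and /ʒ/ have an identical profile: [+strident], [+continuant], [+consonantal], [−dorsal], [−lateral], [+coronal], [−sonorant]. No other two segments in the inventory coincide on all 7 features. (They do differ in [voice], [anterior] and [distributed], which are not among the given features.)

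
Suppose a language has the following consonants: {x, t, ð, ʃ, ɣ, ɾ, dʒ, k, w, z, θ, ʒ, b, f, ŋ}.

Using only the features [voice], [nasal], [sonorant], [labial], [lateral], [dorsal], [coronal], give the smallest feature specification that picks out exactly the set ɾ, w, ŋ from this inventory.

/ɾ, w, ŋ/ are exactly the [+sonorant] segments in the inventory, so a single feature suffices.

[+sonorant]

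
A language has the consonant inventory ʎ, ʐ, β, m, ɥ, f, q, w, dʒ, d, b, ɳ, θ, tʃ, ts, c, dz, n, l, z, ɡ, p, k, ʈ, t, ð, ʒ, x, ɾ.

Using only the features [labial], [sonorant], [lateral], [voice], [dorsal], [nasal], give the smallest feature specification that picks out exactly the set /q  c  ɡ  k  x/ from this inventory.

The class [−sonorant], [+dorsal] has exactly /q, c, ɡ, k, x/ as its extension in this inventory. No smaller conjunction from the listed features achieves this: [+dorsal] alone would also admit /ʎ, ɥ, w/; [−sonorant] alone would also admit /ʐ, β, f, dʒ, …/; and checking the remaining single features turns up none with this extension.

[−sonorant, +dorsal]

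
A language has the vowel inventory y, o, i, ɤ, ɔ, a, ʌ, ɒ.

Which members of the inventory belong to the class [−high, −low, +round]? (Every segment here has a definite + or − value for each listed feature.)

First, the [−high] segments are /o, ɤ, ɔ, a, ʌ, ɒ/.
Within that set, [−low] gives /o, ɤ, ɔ, ʌ/.
Within that set, [+round] leaves /o, ɔ/.

o, ɔ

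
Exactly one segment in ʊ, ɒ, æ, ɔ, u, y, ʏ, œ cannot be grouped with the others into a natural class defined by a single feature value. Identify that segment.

/ɒ, œ, ʊ, ɔ, u, ʏ, y/ are all [+round], but /æ/ (low front unrounded vowel) is [−round]. No other single segment can be removed to leave a set sharing one feature value that the removed segment lacks, so /æ/ is the odd one out.

æ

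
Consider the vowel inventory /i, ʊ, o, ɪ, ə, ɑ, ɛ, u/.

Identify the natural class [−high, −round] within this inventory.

Eliminate segments failing any feature: /i, ʊ, ɪ, u/ are [+high]; /o/ is [+round]. The remaining /ə, ɑ, ɛ/ satisfy [−high], [−round].

ə, ɑ, ɛ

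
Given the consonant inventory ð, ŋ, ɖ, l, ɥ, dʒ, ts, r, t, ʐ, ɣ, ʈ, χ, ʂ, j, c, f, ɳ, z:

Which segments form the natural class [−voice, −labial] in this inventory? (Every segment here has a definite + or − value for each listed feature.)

ts, t, ʈ, χ, ʂ, c

Eliminate segments failing any feature: /ð, ŋ, ɖ, l, ɥ, dʒ, r, ʐ, ɣ, j, ɳ, z/ are [+voice]; /f/ is [+labial]. The remaining /ts, t, ʈ, χ, ʂ, c/ satisfy [−voice], [−labial].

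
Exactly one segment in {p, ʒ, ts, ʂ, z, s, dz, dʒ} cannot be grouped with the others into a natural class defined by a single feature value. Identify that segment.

The remaining segments after removing /p/ share [+strident]; /p/ (voiceless bilabial stop) is [−strident]. For every other candidate removal, the leftover set fails to share any single feature value that the removed segment lacks.

p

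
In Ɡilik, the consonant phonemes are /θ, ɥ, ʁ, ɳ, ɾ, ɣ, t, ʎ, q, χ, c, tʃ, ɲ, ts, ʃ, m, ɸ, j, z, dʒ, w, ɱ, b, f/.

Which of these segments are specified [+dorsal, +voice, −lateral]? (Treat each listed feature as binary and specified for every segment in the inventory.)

Eliminate segments failing any feature: /θ, ɳ, ɾ, t, tʃ, ts, ʃ, m, ɸ, z, dʒ, ɱ, b, f/ are [−dorsal]; /ʎ/ is [+lateral]; /q, χ, c/ are [−voice]. The remaining /ɥ, ʁ, ɣ, ɲ, j, w/ satisfy [+dorsal], [+voice], [−lateral].

ɥ, ʁ, ɣ, ɲ, j, w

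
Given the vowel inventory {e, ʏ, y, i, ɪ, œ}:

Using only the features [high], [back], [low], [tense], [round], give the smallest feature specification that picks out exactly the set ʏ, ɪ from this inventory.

Every target segment is [+high], [−tense]; each remaining inventory member fails at least one of these. Each conjunct is needed — [−tense] alone would also admit /œ/; [+high] alone would also admit /y, i/ — and no other single listed feature has exactly this extension, so two is the minimum.

[+high, −tense]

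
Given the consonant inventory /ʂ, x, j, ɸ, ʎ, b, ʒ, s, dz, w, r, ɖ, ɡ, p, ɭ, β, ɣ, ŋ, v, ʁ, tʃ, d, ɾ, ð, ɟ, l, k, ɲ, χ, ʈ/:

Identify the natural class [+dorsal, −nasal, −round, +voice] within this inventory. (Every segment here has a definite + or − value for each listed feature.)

j, ʎ, ɡ, ɣ, ʁ, ɟ

Eliminate segments failing any feature: /ʂ, ɸ, b, ʒ, s, dz, r, ɖ, p, ɭ, β, v, tʃ, d, ɾ, ð, l, ʈ/ are [−dorsal]; /x, k, χ/ are [−voice]; /w/ is [+round]; /ŋ, ɲ/ are [+nasal]. The remaining /j, ʎ, ɡ, ɣ, ʁ, ɟ/ satisfy [+dorsal], [−nasal], [−round], [+voice].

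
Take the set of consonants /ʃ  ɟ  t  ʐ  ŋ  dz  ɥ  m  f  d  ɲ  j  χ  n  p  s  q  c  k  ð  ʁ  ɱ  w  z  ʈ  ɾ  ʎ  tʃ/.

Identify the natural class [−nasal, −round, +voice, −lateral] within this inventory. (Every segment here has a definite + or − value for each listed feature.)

First, the [−nasal] segments are /ʃ, ɟ, t, ʐ, dz, ɥ, f, d, j, χ, p, s, q, c, k, ð, ʁ, w, z, ʈ, ɾ, ʎ, tʃ/.
Then [−round] gives /ʃ, ɟ, t, ʐ, dz, f, d, j, χ, p, s, q, c, k, ð, ʁ, z, ʈ, ɾ, ʎ, tʃ/.
Among these, [+voice] gives /ɟ, ʐ, dz, d, j, ð, ʁ, z, ɾ, ʎ/.
Intersecting with [−lateral] leaves /ɟ, ʐ, dz, d, j, ð, ʁ, z, ɾ/.

ɟ, ʐ, dz, d, j, ð, ʁ, z, ɾ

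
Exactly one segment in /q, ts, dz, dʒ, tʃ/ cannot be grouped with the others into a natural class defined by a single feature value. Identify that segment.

/dʒ, tʃ, ts, dz/ are all [+delayed release], but /q/ (voiceless uvular stop) is [−delayed release]. No other single segment can be removed to leave a set sharing one feature value that the removed segment lacks, so /q/ is the odd one out.

q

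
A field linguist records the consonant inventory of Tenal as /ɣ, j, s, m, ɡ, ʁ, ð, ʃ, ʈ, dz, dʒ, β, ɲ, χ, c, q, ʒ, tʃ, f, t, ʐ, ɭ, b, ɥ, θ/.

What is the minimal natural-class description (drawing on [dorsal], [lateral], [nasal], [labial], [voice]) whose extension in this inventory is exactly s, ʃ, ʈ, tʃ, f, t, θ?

[−voice, −dorsal]

Every target segment is [−voice], [−dorsal]; each remaining inventory member fails at least one of these. Each conjunct is needed — [−dorsal] alone would also admit /m, ð, dz, dʒ, …/; [−voice] alone would also admit /χ, c, q/ — and no other single listed feature has exactly this extension, so two is the minimum.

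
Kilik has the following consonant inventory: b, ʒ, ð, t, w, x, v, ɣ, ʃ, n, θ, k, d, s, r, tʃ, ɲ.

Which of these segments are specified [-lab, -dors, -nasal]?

ʒ, ð, t, ʃ, θ, d, s, r, tʃ

Checking each segment against [-labial], [-dorsal], [-nasal]: /ʒ/ (voiced postalveolar fricative), /ð/ (voiced dental fricative), /t/ (voiceless alveolar stop), /ʃ/ (voiceless postalveolar fricative), /θ/ (voiceless dental fricative), /d/ (voiced alveolar stop), among others, satisfy every feature; every other segment in the inventory fails at least one.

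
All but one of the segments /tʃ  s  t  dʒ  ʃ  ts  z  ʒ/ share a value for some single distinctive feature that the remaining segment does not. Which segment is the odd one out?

/tʃ, ʒ, ʃ, s, z, ts, dʒ/ are all [+strident], but /t/ (voiceless alveolar stop) is [−strident]. No other single segment can be removed to leave a set sharing one feature value that the removed segment lacks, so /t/ is the odd one out.

t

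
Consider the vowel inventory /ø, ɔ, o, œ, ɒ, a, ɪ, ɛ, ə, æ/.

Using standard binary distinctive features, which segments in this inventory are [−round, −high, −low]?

Eliminate segments failing any feature: /ø, ɔ, o, œ, ɒ/ are [+round]; /a, æ/ are [+low]; /ɪ/ is [+high]. The remaining /ɛ, ə/ satisfy [−round], [−high], [−low].

ɛ, ə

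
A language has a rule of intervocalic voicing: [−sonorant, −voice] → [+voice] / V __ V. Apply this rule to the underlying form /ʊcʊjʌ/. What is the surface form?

[ʊɟʊjʌ]

/c/ satisfies [−sonorant, −voice] and sits in V __ V. The [+voice] counterpart of the voiceless palatal stop is /ɟ/. Other segments in /ʊcʊjʌ/ either fail the structural description or are not in the environment, so the surface form is [ʊɟʊjʌ].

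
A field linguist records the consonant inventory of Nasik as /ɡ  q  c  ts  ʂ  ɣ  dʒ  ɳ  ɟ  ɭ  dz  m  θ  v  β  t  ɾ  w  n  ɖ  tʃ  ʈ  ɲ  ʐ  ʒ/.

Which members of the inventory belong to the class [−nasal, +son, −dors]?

Eliminate segments failing any feature: /ɡ, q, c, ts, ʂ, ɣ, dʒ, ɟ, dz, θ, v, β, t, ɖ, tʃ, ʈ, ʐ, ʒ/ are [−sonorant]; /ɳ, m, n, ɲ/ are [+nasal]; /w/ is [+dorsal]. The remaining /ɭ, ɾ/ satisfy [−nasal], [+sonorant], [−dorsal].

ɭ, ɾ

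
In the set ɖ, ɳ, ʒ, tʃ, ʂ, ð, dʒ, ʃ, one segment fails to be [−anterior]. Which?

/ð/ is the voiced dental fricative, which is [+anterior]; the rest — /ʒ, ʂ, ɳ, tʃ, dʒ, ɖ, ʃ/ — are [−anterior].

ð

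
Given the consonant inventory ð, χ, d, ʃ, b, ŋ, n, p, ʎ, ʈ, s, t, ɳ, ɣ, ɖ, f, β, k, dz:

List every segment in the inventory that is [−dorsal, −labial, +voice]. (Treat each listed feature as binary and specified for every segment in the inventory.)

ð, d, n, ɳ, ɖ, dz

First, the [−dorsal] segments are /ð, d, ʃ, b, n, p, ʈ, s, t, ɳ, ɖ, f, β, dz/.
Among these, [−labial] gives /ð, d, ʃ, n, ʈ, s, t, ɳ, ɖ, dz/.
Among these, [+voice] leaves /ð, d, n, ɳ, ɖ, dz/.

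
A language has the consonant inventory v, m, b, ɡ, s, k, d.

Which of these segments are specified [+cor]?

The [+coronal] segments here are /s, d/; the remaining /v, m, b, ɡ, k/ are [−coronal].

s, d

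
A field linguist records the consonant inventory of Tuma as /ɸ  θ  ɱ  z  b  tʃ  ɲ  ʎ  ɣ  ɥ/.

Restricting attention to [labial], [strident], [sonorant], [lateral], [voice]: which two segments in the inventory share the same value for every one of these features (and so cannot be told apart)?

On the given features, /ɱ/ and /ɥ/ have an identical profile: [+labial], [−strident], [+sonorant], [−lateral], [+voice]. No other two segments in the inventory coincide on all 5 features. (They do differ in [nasal], [continuant], [round] and [dorsal], which are not among the given features.)

ɱ, ɥ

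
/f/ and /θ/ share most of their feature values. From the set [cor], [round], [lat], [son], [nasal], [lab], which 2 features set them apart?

/f/ is the voiceless labiodental fricative and /θ/ is the voiceless dental fricative. Both are [−round], [−lateral], [−sonorant], [−nasal]. /f/ is [+labial] while /θ/ is [−labial]; /f/ is [−coronal] while /θ/ is [+coronal], so the distinguishing features are [labial], [coronal].

[labial], [coronal]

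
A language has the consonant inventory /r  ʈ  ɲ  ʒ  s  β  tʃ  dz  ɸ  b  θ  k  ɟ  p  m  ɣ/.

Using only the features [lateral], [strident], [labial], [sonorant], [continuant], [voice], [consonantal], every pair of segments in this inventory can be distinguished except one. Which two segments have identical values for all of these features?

/k/ (voiceless velar stop) and /ʈ/ (voiceless retroflex stop) are both [−lateral], [−strident], [−labial], [−sonorant], [−continuant], [−voice], [+consonantal], so none of the listed features separates them. (They do differ in [coronal] and [dorsal], which are not among the given features.) Every other pair in the inventory differs on at least one listed feature.

k, ʈ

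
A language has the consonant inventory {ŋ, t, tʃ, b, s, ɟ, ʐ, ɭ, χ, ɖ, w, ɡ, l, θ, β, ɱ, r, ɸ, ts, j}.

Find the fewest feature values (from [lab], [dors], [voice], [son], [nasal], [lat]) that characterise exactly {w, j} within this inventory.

The class [+sonorant], [-nasal], [+dorsal] has exactly /w, j/ as its extension in this inventory. No smaller conjunction from the listed features achieves this: [-nasal, +dorsal] alone would also admit /ɟ, χ, ɡ/; [+sonorant, +dorsal] alone would also admit /ŋ/; [+sonorant, -nasal] alone would also admit /ɭ, l, r/; and checking the remaining two-feature bundles turns up none with this extension.

[+son, -nasal, +dors]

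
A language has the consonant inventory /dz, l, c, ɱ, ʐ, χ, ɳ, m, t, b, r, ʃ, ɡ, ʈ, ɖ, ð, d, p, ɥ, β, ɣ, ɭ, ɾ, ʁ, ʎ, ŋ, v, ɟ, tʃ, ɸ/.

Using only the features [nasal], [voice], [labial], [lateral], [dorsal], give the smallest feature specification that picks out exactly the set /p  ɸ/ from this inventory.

Every target segment is [−voice], [+labial]; each remaining inventory member fails at least one of these. Each conjunct is needed — [+labial] alone would also admit /ɱ, m, b, ɥ, …/; [−voice] alone would also admit /c, χ, t, ʃ, …/ — and no other single listed feature has exactly this extension, so two is the minimum.

[−voice, +labial]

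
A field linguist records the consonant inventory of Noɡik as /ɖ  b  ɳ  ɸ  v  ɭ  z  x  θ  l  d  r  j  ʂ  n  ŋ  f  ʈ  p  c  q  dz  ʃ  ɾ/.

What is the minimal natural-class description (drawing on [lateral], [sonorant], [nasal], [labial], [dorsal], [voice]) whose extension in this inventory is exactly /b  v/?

/b, v/ are all [+voice], [+labial], and no other segment in the inventory matches both values. Dropping any one of them over-generates: [+labial] alone would also admit /ɸ, f, p/; [+voice] alone would also admit /ɖ, ɳ, ɭ, z, …/. No other single listed feature picks out exactly this set either, so fewer than two features will not do.

[+voice, +labial]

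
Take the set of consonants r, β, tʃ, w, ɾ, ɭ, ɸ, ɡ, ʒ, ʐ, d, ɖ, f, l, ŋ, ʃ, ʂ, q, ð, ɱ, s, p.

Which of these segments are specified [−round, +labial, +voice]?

First, the [−round] segments are /r, β, tʃ, ɾ, ɭ, ɸ, ɡ, ʒ, ʐ, d, ɖ, f, l, ŋ, ʃ, ʂ, q, ð, ɱ, s, p/.
Within that set, [+labial] gives /β, ɸ, f, ɱ, p/.
Among these, [+voice] leaves /β, ɱ/.

β, ɱ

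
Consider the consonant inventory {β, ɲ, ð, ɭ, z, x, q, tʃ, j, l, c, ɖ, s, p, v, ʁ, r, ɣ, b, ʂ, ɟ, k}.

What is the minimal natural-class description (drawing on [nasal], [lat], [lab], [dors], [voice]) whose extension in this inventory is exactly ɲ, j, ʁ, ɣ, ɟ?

Every target segment is [+voice], [+dorsal]; each remaining inventory member fails at least one of these. Each conjunct is needed — [+dorsal] alone would also admit /x, q, c, k/; [+voice] alone would also admit /β, ð, ɭ, z, …/ — and no other single listed feature has exactly this extension, so two is the minimum.

[+voice, +dors]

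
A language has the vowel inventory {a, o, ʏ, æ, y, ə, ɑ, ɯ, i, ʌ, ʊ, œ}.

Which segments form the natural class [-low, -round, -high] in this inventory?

ə, ʌ

Eliminate segments failing any feature: /a, æ, ɑ/ are [+low]; /o, ʏ, y, ʊ, œ/ are [+round]; /ɯ, i/ are [+high]. The remaining /ə, ʌ/ satisfy [-low], [-round], [-high].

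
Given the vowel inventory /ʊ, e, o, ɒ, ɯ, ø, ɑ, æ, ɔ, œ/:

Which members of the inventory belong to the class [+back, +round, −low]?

The [+back] segments are /ʊ, o, ɒ, ɯ, ɑ, ɔ/.
Intersecting with [+round] gives /ʊ, o, ɒ, ɔ/.
Of those, [−low] leaves /ʊ, o, ɔ/.

ʊ, o, ɔ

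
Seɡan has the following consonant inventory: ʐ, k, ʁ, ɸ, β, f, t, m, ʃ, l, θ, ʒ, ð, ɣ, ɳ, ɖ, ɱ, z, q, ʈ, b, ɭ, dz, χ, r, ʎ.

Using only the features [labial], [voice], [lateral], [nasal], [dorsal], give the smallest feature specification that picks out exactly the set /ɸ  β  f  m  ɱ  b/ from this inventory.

[+labial]

/ɸ, β, f, m, ɱ, b/ are exactly the [+labial] segments in the inventory, so a single feature suffices.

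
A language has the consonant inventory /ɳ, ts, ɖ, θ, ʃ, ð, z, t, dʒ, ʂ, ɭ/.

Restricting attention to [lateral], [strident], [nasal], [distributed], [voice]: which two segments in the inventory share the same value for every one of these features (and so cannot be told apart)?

On the given features, /ts/ and /ʂ/ have an identical profile: [−lateral], [+strident], [−nasal], [−distributed], [−voice]. No other two segments in the inventory coincide on all 5 features. (They do differ in [continuant] and [anterior], which are not among the given features.)

ts, ʂ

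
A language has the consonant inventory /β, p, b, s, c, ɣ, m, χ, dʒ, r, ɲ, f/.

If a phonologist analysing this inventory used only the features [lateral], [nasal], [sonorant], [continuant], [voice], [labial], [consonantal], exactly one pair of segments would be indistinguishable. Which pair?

Both /χ/ and /s/ are [-lateral], [-nasal], [-sonorant], [+continuant], [-voice], [-labial], [+consonantal]. Since the list omits [coronal] and [dorsal] — which do distinguish the voiceless uvular fricative from the voiceless alveolar fricative — this pair collapses; all other pairs remain distinct.

χ, s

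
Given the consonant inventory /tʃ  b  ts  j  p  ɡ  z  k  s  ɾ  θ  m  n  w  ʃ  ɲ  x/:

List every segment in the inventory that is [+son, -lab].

j, ɾ, n, ɲ

Checking each segment against [+sonorant], [-labial]: /j/ (palatal glide), /ɾ/ (alveolar tap), /n/ (alveolar nasal), /ɲ/ (palatal nasal) satisfy every feature; every other segment in the inventory fails at least one.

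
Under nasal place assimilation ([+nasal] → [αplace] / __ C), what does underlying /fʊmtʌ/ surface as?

[fʊntʌ]

In /fʊmtʌ/, the nasal /m/ precedes /t/, which is [+coronal]. The nasal assimilates in place, becoming the [+coronal] nasal /n/. The surface form is [fʊntʌ].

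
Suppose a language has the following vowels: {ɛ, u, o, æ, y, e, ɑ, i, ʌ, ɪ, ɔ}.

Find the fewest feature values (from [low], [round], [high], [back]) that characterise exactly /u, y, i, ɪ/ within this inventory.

[+high]

/u, y, i, ɪ/ are exactly the [+high] segments in the inventory, so a single feature suffices.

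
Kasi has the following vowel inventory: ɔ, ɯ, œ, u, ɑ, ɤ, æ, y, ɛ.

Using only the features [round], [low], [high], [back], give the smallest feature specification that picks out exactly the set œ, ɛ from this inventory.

[−high, −low, −back]

The class [−high], [−low], [−back] has exactly /œ, ɛ/ as its extension in this inventory. No smaller conjunction from the listed features achieves this: [−low, −back] alone would also admit /y/; [−high, −back] alone would also admit /æ/; [−high, −low] alone would also admit /ɔ, ɤ/; and checking the remaining two-feature bundles turns up none with this extension.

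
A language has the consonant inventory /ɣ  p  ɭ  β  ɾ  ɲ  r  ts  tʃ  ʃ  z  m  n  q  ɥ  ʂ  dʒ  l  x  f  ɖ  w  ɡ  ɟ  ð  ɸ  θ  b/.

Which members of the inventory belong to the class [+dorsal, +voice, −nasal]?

ɣ, ɥ, w, ɡ, ɟ

Eliminate segments failing any feature: /p, ɭ, β, ɾ, r, ts, tʃ, ʃ, z, m, n, ʂ, dʒ, l, f, ɖ, ð, ɸ, θ, b/ are [−dorsal]; /ɲ/ is [+nasal]; /q, x/ are [−voice]. The remaining /ɣ, ɥ, w, ɡ, ɟ/ satisfy [+dorsal], [+voice], [−nasal].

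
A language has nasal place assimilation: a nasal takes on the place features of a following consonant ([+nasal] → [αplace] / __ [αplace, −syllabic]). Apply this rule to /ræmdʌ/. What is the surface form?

The only nasal preceding a consonant is /m/ before /d/. /d/ is [+coronal], so /m/ → /n/, giving [rændʌ].

[rændʌ]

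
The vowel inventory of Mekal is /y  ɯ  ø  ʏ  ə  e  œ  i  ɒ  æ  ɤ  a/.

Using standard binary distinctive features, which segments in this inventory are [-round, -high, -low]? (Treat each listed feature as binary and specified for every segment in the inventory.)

Eliminate segments failing any feature: /y, ø, ʏ, œ, ɒ/ are [+round]; /ɯ, i/ are [+high]; /æ, a/ are [+low]. The remaining /ə, e, ɤ/ satisfy [-round], [-high], [-low].

ə, e, ɤ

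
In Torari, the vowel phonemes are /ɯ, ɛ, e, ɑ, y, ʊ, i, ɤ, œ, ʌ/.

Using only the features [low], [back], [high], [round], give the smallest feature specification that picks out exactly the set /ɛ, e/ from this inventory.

Every target segment is [−high], [−back], [−round]; each remaining inventory member fails at least one of these. Each conjunct is needed — [−back, −round] alone would also admit /i/; [−high, −round] alone would also admit /ɑ, ɤ, ʌ/; [−high, −back] alone would also admit /œ/ — and no other combination of two listed features has exactly this extension, so three is the minimum.

[−high, −back, −round]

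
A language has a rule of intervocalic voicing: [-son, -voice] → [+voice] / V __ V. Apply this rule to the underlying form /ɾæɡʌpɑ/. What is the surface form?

The only segment in the rule's environment that also matches [-son, -voice] is /p/. Applying [+voice] turns the voiceless bilabial stop into /b/ (voiced bilabial stop), giving [ɾæɡʌbɑ].

[ɾæɡʌbɑ]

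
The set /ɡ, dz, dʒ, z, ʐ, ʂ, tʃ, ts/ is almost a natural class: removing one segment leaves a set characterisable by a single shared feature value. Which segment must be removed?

/ts, ʂ, dz, ʐ, dʒ, z, tʃ/ are all [+strident], but /ɡ/ (voiced velar stop) is [−strident]. No other single segment can be removed to leave a set sharing one feature value that the removed segment lacks, so /ɡ/ is the odd one out.

ɡ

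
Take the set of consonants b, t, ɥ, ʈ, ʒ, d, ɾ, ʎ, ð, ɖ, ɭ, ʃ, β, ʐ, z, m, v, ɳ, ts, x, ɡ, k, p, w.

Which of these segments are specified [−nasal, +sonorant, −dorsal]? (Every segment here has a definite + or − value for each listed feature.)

First, the [−nasal] segments are /b, t, ɥ, ʈ, ʒ, d, ɾ, ʎ, ð, ɖ, ɭ, ʃ, β, ʐ, z, v, ts, x, ɡ, k, p, w/.
Intersecting with [+sonorant] gives /ɥ, ɾ, ʎ, ɭ, w/.
Among these, [−dorsal] leaves /ɾ, ɭ/.

ɾ, ɭ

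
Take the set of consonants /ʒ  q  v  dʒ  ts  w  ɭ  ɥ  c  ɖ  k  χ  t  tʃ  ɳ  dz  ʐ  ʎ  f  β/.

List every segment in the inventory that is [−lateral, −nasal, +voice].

ʒ, v, dʒ, w, ɥ, ɖ, dz, ʐ, β

Among the inventory, the [−lateral] segments are /ʒ, q, v, dʒ, ts, w, ɥ, c, ɖ, k, χ, t, tʃ, ɳ, dz, ʐ, f, β/.
Then [−nasal] gives /ʒ, q, v, dʒ, ts, w, ɥ, c, ɖ, k, χ, t, tʃ, dz, ʐ, f, β/.
Among these, [+voice] leaves /ʒ, v, dʒ, w, ɥ, ɖ, dz, ʐ, β/.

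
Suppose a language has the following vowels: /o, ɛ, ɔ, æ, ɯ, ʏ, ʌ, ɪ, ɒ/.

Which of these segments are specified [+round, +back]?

o, ɔ, ɒ

First, the [+round] segments are /o, ɔ, ʏ, ɒ/.
Intersecting with [+back] leaves /o, ɔ, ɒ/.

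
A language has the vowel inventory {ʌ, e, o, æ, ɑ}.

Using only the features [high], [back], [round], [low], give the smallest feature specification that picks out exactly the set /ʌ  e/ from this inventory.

The class [−low], [−round] has exactly /ʌ, e/ as its extension in this inventory. No smaller conjunction from the listed features achieves this: [−round] alone would also admit /æ, ɑ/; [−low] alone would also admit /o/; and checking the remaining single features turns up none with this extension.

[−low, −round]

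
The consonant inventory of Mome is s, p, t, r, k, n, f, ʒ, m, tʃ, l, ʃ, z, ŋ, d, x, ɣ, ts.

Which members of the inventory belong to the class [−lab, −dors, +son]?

r, n, l

Among the inventory, the [−labial] segments are /s, t, r, k, n, ʒ, tʃ, l, ʃ, z, ŋ, d, x, ɣ, ts/.
Within that set, [−dorsal] gives /s, t, r, n, ʒ, tʃ, l, ʃ, z, d, ts/.
Of those, [+sonorant] leaves /r, n, l/.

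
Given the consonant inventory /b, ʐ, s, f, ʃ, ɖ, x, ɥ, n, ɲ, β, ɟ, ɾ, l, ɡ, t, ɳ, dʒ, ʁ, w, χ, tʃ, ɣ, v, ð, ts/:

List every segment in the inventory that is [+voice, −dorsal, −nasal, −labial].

Checking each segment against [+voice], [−dorsal], [−nasal], [−labial]: /ʐ/ (voiced retroflex fricative), /ɖ/ (voiced retroflex stop), /ɾ/ (alveolar tap), /l/ (alveolar lateral approximant), /dʒ/ (voiced postalveolar affricate), /ð/ (voiced dental fricative) satisfy every feature; every other segment in the inventory fails at least one.

ʐ, ɖ, ɾ, l, dʒ, ð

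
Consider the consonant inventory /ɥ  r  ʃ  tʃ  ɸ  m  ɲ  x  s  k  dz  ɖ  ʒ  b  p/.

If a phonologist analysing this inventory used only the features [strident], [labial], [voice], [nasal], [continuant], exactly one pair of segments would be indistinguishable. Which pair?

ʃ, s

On the given features, /ʃ/ and /s/ have an identical profile: [+strident], [−labial], [−voice], [−nasal], [+continuant]. No other two segments in the inventory coincide on all 5 features. (They do differ in [anterior] and [distributed], which are not among the given features.)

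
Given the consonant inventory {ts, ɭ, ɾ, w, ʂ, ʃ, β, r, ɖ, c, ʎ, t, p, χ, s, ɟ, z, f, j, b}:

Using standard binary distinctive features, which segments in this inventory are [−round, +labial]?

β, p, f, b

Checking each segment against [−round], [+labial]: /β/ (voiced bilabial fricative), /p/ (voiceless bilabial stop), /f/ (voiceless labiodental fricative), /b/ (voiced bilabial stop) satisfy every feature; every other segment in the inventory fails at least one.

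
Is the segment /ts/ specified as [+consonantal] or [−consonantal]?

[+consonantal]

/ts/ is the voiceless alveolar affricate, hence [+consonantal].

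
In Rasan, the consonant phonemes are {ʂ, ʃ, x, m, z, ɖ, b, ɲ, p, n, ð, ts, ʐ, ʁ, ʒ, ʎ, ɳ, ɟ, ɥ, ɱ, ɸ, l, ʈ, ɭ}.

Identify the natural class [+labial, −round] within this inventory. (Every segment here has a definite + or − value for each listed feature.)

m, b, p, ɱ, ɸ

Eliminate segments failing any feature: /ʂ, ʃ, x, z, ɖ, ɲ, n, ð, ts, ʐ, ʁ, ʒ, ʎ, ɳ, ɟ, l, ʈ, ɭ/ are [−labial]; /ɥ/ is [+round]. The remaining /m, b, p, ɱ, ɸ/ satisfy [+labial], [−round].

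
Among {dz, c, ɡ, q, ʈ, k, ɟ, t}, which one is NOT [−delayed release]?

/dz/ is the voiced alveolar affricate, which is [+delayed release]; the rest — /t, ɟ, k, q, ʈ, ɡ, c/ — are [−delayed release].

dz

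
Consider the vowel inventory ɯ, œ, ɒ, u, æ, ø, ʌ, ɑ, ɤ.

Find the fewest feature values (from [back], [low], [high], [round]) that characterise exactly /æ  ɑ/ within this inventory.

/æ, ɑ/ are all [+low], [−round], and no other segment in the inventory matches both values. Dropping any one of them over-generates: [−round] alone would also admit /ɯ, ʌ, ɤ/; [+low] alone would also admit /ɒ/. No other single listed feature picks out exactly this set either, so fewer than two features will not do.

[+low, −round]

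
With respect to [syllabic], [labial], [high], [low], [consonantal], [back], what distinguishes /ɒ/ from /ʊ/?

[high], [low]

/ɒ/ is the low back rounded vowel and /ʊ/ is the high back rounded lax vowel. Both are [+syllabic], [+labial], [−consonantal], [+back]. /ɒ/ is [−high] while /ʊ/ is [+high]; /ɒ/ is [+low] while /ʊ/ is [−low], so the distinguishing features are [high], [low].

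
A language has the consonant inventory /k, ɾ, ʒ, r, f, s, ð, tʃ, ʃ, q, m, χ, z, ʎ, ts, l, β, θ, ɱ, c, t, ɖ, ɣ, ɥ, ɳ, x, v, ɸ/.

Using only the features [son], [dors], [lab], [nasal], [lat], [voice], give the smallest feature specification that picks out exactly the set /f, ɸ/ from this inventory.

[−voice, +lab]

/f, ɸ/ are all [−voice], [+labial], and no other segment in the inventory matches both values. Dropping any one of them over-generates: [+labial] alone would also admit /m, β, ɱ, ɥ, …/; [−voice] alone would also admit /k, s, tʃ, ʃ, …/. No other single listed feature picks out exactly this set either, so fewer than two features will not do.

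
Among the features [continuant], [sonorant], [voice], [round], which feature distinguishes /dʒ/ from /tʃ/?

[voice]

/dʒ/ is the voiced postalveolar affricate and /tʃ/ is the voiceless postalveolar affricate. Both are [-continuant], [-sonorant], [-round]. /dʒ/ is [+voice] while /tʃ/ is [-voice], so the distinguishing feature is [voice].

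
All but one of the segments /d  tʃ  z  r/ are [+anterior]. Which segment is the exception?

tʃ

/tʃ/ is the voiceless postalveolar affricate, which is [-anterior]; the rest — /d, r, z/ — are [+anterior].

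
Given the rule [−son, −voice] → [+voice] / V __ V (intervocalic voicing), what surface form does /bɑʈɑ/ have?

[bɑɖɑ]

Only /ʈ/ occurs between two vowels (/ɑ/ __ /ɑ/) and matches the structural description. It is a voiceless retroflex stop, so [−son, −voice] holds; changing it to [+voice] with all other features held fixed yields /ɖ/ (voiced retroflex stop). No other segment meets both the structural description and the environment, so the output is [bɑɖɑ].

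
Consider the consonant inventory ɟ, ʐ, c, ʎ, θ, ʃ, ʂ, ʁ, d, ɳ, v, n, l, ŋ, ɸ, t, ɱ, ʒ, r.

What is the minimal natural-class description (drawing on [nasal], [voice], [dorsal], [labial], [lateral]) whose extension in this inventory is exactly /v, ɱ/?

[+voice, +labial]

The class [+voice], [+labial] has exactly /v, ɱ/ as its extension in this inventory. No smaller conjunction from the listed features achieves this: [+labial] alone would also admit /ɸ/; [+voice] alone would also admit /ɟ, ʐ, ʎ, ʁ, …/; and checking the remaining single features turns up none with this extension.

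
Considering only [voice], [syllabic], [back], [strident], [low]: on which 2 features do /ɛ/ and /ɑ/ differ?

/ɛ/ is the mid front unrounded lax vowel and /ɑ/ is the low back unrounded vowel. Both are [+voice], [+syllabic], [-strident]. /ɛ/ is [-low] while /ɑ/ is [+low]; /ɛ/ is [-back] while /ɑ/ is [+back], so the distinguishing features are [low], [back].

[low], [back]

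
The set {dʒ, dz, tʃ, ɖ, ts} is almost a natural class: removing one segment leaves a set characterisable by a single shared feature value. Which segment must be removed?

[delayed release] (equivalently [strident]) groups all but one: /dz, dʒ, tʃ, ts/ share [+delayed release] while /ɖ/ (voiced retroflex stop) alone is [-delayed release]. Removing any other segment would not leave a single-feature class that excludes it.

ɖ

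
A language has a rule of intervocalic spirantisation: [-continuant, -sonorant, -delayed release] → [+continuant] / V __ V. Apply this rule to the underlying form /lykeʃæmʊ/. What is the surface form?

[lyxeʃæmʊ]

/k/ satisfies [-continuant, -sonorant, -delayed release] and sits in V __ V. The [+continuant] counterpart of the voiceless velar stop is /x/. Other segments in /lykeʃæmʊ/ either fail the structural description or are not in the environment, so the surface form is [lyxeʃæmʊ].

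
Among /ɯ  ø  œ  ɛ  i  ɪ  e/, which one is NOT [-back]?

ɯ

/ɯ/ is the high back unrounded vowel, which is [+back]; the rest — /ɛ, ø, e, œ, i, ɪ/ — are [-back].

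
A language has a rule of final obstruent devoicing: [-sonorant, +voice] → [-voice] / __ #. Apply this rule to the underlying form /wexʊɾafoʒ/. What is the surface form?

[wexʊɾafoʃ]

The only segment in the rule's environment that also matches [-sonorant, +voice] is /ʒ/. Applying [-voice] turns the voiced postalveolar fricative into /ʃ/ (voiceless postalveolar fricative), giving [wexʊɾafoʃ].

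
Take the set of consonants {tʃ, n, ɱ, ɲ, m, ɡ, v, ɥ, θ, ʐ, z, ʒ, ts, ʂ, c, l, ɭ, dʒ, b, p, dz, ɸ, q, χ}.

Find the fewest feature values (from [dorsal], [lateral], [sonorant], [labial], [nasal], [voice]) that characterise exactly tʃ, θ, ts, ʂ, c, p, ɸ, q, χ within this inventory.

[-voice]

/tʃ, θ, ts, ʂ, c, p, ɸ, q, χ/ are exactly the [-voice] segments in the inventory, so a single feature suffices.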